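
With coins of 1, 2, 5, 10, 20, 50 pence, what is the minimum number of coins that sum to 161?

5

161 − 3×50→11 − 1×10→1 − 1×1→0
Total coins = 3 + 1 + 1 = 5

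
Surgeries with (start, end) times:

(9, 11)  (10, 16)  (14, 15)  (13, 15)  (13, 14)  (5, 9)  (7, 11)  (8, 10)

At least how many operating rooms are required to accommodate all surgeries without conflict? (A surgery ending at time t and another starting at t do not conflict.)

Count concurrent intervals with a sweep; the peak is the room count.
Events (time:±→running): 5:+→1 7:+→2 8:+→3 … peak 3.

3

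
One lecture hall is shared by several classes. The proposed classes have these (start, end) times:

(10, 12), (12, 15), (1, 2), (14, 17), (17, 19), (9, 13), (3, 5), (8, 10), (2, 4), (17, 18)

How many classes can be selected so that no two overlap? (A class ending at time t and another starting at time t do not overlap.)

Sorted by end: (1,2)  (2,4)  (3,5)  (8,10)  (10,12)  (9,13)  (12,15)  (14,17)  (17,18)  (17,19)
take (1,2); take (2,4); skip (3,5); take (8,10); take (10,12); skip (9,13); take (12,15); skip (14,17); take (17,18).
Selected 6 classes.

6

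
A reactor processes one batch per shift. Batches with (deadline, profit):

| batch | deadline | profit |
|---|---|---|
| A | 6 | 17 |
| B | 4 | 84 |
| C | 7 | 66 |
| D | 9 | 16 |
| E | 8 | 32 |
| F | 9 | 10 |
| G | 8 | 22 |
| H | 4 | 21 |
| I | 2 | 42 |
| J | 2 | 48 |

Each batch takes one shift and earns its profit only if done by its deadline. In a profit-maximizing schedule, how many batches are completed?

Take jobs in profit order; each goes to the latest open slot no later than its deadline.
By profit: B(d4,84), C(d7,66), J(d2,48), I(d2,42), E(d8,32), G(d8,22), H(d4,21), A(d6,17), D(d9,16), F(d9,10)
B→slot 4; C→slot 7; J→slot 2; I→slot 1; E→slot 8; G→slot 6; H→slot 3; A→slot 5; D→slot 9; F skipped.
9 of 10 scheduled.

9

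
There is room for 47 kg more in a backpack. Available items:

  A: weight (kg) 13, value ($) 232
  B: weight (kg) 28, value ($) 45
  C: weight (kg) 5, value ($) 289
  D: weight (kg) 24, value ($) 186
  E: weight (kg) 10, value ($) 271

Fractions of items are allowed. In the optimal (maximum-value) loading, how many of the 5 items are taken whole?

3

Greedy by value/weight ratio, highest first.
Order: C (289/5=57.80) > E (271/10=27.10) > A (232/13=17.85) > D (186/24=7.75) > B (45/28=1.61)
Fill: take C (5 @ 289) → take E (10 @ 271) → take A (13 @ 232) → take 19/24 of D → 147.25; 47/47 used.
3 item(s) taken whole; one partial (take 19/24 of D).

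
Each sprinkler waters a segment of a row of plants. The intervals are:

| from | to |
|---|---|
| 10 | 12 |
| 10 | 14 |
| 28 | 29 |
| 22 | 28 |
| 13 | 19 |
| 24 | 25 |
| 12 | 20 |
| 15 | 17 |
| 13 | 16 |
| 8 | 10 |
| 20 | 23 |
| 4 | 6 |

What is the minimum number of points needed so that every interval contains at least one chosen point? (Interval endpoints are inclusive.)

6

Sort by right endpoint; whenever an interval is uncovered, place a point at its right end.
Sorted: [4,6] [8,10] [10,12] [10,14] [13,16] [15,17] [13,19] [12,20] [20,23] [24,25] [22,28] [28,29]
{[4,6]} hit by 6; {[8,10],[10,12],[10,14]} hit by 10; {[13,16],[15,17],[13,19],[12,20]} hit by 16; {[20,23]} hit by 23; {[24,25],[22,28]} hit by 25; {[28,29]} hit by 29.
Points: 6, 10, 16, 23, 25, 29 (6 total).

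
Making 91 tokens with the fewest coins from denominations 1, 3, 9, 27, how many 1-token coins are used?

1

91 = 3×27 + 1×9 + 1×1
Count of 1: 1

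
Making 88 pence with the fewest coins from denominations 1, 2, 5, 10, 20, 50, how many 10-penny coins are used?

1

Greedy: take as many of the largest coin as possible, then repeat with the remainder.
88 = 1×50 + 1×20 + 1×10 + 1×5 + 1×2 + 1×1
Count of 10: 1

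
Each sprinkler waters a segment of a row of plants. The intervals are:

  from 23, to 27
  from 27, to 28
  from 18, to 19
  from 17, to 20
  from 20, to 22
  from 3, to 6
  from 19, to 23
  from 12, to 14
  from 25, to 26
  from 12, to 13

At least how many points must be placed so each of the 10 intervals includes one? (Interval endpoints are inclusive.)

Process intervals by earliest right end; each time one isn't hit yet, stab at its right endpoint.
Sorted: [3,6] [12,13] [12,14] [18,19] [17,20] [20,22] [19,23] [25,26] [23,27] [27,28]
{[3,6]} hit by 6; {[12,13],[12,14]} hit by 13; {[18,19],[17,20]} hit by 19; {[20,22],[19,23]} hit by 22; {[25,26],[23,27]} hit by 26; {[27,28]} hit by 28.
Points: 6, 13, 19, 22, 26, 28 (6 total).

6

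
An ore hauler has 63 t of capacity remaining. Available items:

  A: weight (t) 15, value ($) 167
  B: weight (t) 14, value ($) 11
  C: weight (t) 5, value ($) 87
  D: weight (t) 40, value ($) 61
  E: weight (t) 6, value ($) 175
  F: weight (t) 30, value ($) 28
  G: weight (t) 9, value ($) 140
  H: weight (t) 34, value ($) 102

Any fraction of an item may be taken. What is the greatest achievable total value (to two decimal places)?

653.00

Order: E (175/6=29.17) > C (87/5=17.40) > G (140/9=15.56) > A (167/15=11.13) > H (102/34=3.00) > D (61/40=1.52) > F (28/30=0.93) > B (11/14=0.79)
Fill: take E (6 @ 175) → take C (5 @ 87) → take G (9 @ 140) → take A (15 @ 167) → take 28/34 of H → 84.00; 63/63 used.
Total value = 653.00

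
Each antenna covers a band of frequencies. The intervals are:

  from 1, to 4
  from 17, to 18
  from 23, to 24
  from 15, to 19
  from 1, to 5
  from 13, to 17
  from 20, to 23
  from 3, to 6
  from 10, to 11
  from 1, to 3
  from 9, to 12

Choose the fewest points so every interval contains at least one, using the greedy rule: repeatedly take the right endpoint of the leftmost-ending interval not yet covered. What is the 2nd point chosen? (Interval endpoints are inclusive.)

11

Sorted: [1,3] [1,4] [1,5] [3,6] [10,11] [9,12] [13,17] [17,18] [15,19] [20,23] [23,24]
{[1,3],[1,4],[1,5],[3,6]} hit by 3; {[10,11],[9,12]} hit by 11; {[13,17],[17,18],[15,19]} hit by 17; {[20,23],[23,24]} hit by 23.
Points: 3, 11, 17, 23 (4 total).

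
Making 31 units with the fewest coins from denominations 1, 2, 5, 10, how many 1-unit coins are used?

1

Use the largest denomination that fits, subtract, and repeat.
31 − 3×10→1 − 1×1→0
Count of 1: 1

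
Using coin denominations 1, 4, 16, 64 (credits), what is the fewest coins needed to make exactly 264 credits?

Use the largest denomination that fits, subtract, and repeat.
264 = 4×64 + 2×4
Total coins = 4 + 2 = 6

6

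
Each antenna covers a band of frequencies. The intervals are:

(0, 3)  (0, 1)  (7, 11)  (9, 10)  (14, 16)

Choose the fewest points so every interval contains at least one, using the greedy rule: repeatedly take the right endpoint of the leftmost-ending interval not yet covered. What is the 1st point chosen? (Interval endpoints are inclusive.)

1

Process intervals by earliest right end; each time one isn't hit yet, stab at its right endpoint.
Sorted: [0,1] [0,3] [9,10] [7,11] [14,16]
{[0,1],[0,3]} hit by 1; {[9,10],[7,11]} hit by 10; {[14,16]} hit by 16.
Points: 1, 10, 16 (3 total).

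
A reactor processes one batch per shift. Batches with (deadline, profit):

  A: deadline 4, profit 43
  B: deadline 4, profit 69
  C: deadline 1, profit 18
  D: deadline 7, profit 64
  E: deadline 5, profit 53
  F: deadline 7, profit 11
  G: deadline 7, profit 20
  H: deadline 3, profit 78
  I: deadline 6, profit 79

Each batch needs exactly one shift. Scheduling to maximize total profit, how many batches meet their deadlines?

7

Take jobs in profit order; each goes to the latest open slot no later than its deadline.
By profit: I(d6,79), H(d3,78), B(d4,69), D(d7,64), E(d5,53), A(d4,43), G(d7,20), C(d1,18), F(d7,11)
I→slot 6; H→slot 3; B→slot 4; D→slot 7; E→slot 5; A→slot 2; G→slot 1; C skipped; F skipped.
7 of 9 scheduled.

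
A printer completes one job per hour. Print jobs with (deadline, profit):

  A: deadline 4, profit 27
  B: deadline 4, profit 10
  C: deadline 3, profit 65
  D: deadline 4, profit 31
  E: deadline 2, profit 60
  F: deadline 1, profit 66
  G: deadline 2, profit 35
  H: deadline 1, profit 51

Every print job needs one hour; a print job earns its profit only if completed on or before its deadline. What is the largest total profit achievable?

222

Profit order: F=66 C=65 E=60 H=51 G=35 D=31 A=27 B=10
Assign: F→slot 1, C→slot 3, E→slot 2, H skipped, G skipped, D→slot 4, A skipped, B skipped.
Slots: [1:F] [2:E] [3:C] [4:D]
Profit = 66 + 60 + 65 + 31 = 222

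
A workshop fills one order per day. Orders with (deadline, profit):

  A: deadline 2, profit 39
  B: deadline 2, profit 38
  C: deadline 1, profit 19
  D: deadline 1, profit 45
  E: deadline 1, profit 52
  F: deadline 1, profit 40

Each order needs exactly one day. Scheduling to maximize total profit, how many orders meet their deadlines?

By profit: E(d1,52), D(d1,45), F(d1,40), A(d2,39), B(d2,38), C(d1,19)
E→slot 1; D skipped; F skipped; A→slot 2; B skipped; C skipped.
2 of 6 scheduled.

2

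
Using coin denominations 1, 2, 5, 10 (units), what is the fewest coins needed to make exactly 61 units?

61 = 6×10 + 1×1
Total coins = 6 + 1 = 7

7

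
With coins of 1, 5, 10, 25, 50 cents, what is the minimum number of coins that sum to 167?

7

167 − 3×50→17 − 1×10→7 − 1×5→2 − 2×1→0
Total coins = 3 + 1 + 1 + 2 = 7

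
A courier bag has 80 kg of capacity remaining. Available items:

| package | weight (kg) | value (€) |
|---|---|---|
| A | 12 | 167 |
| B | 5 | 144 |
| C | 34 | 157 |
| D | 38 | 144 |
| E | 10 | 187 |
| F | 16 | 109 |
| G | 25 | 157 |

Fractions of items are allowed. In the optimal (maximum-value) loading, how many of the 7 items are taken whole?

5

Ratios (sorted): B 28.80, E 18.70, A 13.92, F 6.81, G 6.28, C 4.62, D 3.79
take B (5 @ 144); take E (10 @ 187); take A (12 @ 167); take F (16 @ 109); take G (25 @ 157); take 12/34 of C → 55.41. Capacity used 80/80.
5 item(s) taken whole; one partial (take 12/34 of C).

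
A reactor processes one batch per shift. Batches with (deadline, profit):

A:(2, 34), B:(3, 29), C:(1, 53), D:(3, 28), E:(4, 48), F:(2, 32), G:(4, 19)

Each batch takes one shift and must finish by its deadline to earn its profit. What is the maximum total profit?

164

Take jobs in profit order; each goes to the latest open slot no later than its deadline.
By profit: C(d1,53), E(d4,48), A(d2,34), F(d2,32), B(d3,29), D(d3,28), G(d4,19)
C→slot 1; E→slot 4; A→slot 2; F skipped; B→slot 3; D skipped; G skipped.
Profit = 53 + 34 + 29 + 48 = 164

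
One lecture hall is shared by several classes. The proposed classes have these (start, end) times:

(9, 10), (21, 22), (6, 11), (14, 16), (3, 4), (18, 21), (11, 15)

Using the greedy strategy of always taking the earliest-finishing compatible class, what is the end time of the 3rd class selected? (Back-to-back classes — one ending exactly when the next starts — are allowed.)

15

Order by finish time; keep every interval that doesn't clash with the previous kept one.
Sorted by end: (3,4)  (9,10)  (6,11)  (11,15)  (14,16)  (18,21)  (21,22)
take (3,4); take (9,10); skip (6,11); take (11,15); take (18,21); take (21,22).
Selected: (3,4) (9,10) (11,15) (18,21) (21,22)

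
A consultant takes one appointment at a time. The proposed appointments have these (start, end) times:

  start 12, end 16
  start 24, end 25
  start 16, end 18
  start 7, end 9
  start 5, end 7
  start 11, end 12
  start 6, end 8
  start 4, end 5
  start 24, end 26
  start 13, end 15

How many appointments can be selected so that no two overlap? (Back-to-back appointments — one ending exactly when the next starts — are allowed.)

7

Greedy by earliest finish: after sorting by end time, pick each interval compatible with the last pick.
Sorted by end: (4,5)  (5,7)  (6,8)  (7,9)  (11,12)  (13,15)  (12,16)  (16,18)  (24,25)  (24,26)
take (4,5); take (5,7); take (7,9); take (11,12); take (13,15); take (16,18); take (24,25).
Selected 7 appointments.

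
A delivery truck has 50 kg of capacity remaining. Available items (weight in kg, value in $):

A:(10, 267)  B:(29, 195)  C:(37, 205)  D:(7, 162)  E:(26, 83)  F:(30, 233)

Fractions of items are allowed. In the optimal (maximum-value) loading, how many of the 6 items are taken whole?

3

Greedy by value/weight ratio, highest first.
Order: A (267/10=26.70) > D (162/7=23.14) > F (233/30=7.77) > B (195/29=6.72) > C (205/37=5.54) > E (83/26=3.19)
Fill: take A (10 @ 267) → take D (7 @ 162) → take F (30 @ 233) → take 3/29 of B → 20.17; 50/50 used.
3 item(s) taken whole; one partial (take 3/29 of B).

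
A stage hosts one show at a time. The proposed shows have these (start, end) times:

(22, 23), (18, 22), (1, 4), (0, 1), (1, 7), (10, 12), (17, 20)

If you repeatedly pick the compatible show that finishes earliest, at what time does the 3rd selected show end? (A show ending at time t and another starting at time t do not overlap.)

Greedy by earliest finish: after sorting by end time, pick each interval compatible with the last pick.
By end time: (0,1), (1,4), (1,7), (10,12), (17,20), (18,22), (22,23).
Pick (0,1); next start ≥ 1 → (1,4); next start ≥ 4 → (10,12); next start ≥ 12 → (17,20); next start ≥ 20 → (22,23).
Selected: (0,1) (1,4) (10,12) (17,20) (22,23)

12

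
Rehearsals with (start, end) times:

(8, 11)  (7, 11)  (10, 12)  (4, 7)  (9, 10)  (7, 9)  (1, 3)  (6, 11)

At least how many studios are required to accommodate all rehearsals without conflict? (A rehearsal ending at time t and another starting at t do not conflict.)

4

Count concurrent intervals with a sweep; the peak is the room count.
Events (time:±→running): 1:+→1 3:-→0 4:+→1 6:+→2 7:-→1 7:+→2 7:+→3 8:+→4 … peak 4.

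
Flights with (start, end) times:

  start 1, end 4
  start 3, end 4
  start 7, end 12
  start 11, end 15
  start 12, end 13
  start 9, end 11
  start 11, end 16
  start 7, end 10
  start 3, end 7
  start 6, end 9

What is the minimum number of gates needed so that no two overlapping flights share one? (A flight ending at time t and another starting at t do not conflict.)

starts: [1, 3, 3, 6, 7, 7, 9, 11, 11, 12]
ends:   [4, 4, 7, 9, 10, 11, 12, 13, 15, 16]
s1→1 s3→2 s3→3  — peak 3.

3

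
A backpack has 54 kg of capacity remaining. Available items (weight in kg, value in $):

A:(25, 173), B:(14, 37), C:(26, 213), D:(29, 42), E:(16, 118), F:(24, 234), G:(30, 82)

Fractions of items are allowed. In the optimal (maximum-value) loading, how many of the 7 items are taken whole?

Ratios (sorted): F 9.75, C 8.19, E 7.38, A 6.92, G 2.73, B 2.64, D 1.45
take F (24 @ 234); take C (26 @ 213); take 4/16 of E → 29.50. Capacity used 54/54.
2 item(s) taken whole; one partial (take 4/16 of E).

2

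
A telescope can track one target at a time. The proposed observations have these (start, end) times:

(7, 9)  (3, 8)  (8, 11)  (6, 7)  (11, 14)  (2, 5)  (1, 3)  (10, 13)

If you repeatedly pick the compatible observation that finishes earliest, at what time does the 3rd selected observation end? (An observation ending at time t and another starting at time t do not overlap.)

Sorted by end: (1,3)  (2,5)  (6,7)  (3,8)  (7,9)  (8,11)  (10,13)  (11,14)
take (1,3); take (6,7); take (7,9); take (10,13).
Selected: (1,3) (6,7) (7,9) (10,13)

9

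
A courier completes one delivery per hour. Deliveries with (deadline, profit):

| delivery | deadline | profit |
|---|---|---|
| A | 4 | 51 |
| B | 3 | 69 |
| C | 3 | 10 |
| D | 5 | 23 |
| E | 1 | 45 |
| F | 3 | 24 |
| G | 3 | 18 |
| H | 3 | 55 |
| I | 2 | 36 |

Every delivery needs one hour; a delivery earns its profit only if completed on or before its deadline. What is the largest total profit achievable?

Take jobs in profit order; each goes to the latest open slot no later than its deadline.
By profit: B(d3,69), H(d3,55), A(d4,51), E(d1,45), I(d2,36), F(d3,24), D(d5,23), G(d3,18), C(d3,10)
B→slot 3; H→slot 2; A→slot 4; E→slot 1; I skipped; F skipped; D→slot 5; G skipped; C skipped.
Profit = 45 + 55 + 69 + 51 + 23 = 243

243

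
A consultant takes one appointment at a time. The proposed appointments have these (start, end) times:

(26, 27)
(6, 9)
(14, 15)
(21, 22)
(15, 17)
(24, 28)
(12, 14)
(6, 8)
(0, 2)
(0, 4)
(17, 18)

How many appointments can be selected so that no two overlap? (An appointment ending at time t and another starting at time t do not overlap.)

8

Sorted by end: (0,2)  (0,4)  (6,8)  (6,9)  (12,14)  (14,15)  (15,17)  (17,18)  (21,22)  (26,27)  (24,28)
take (0,2); take (6,8); skip (6,9); take (12,14); take (14,15); take (15,17); take (17,18); take (21,22); take (26,27).
Selected 8 appointments.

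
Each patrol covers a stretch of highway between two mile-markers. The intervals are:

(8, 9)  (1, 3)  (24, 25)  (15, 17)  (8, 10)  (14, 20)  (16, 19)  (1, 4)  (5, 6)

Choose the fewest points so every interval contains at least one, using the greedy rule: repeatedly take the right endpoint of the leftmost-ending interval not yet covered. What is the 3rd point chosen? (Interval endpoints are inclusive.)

Process intervals by earliest right end; each time one isn't hit yet, stab at its right endpoint.
By right end: [1,3]  [1,4]  [5,6]  [8,9]  [8,10]  [15,17]  [16,19]  [14,20]  [24,25]
[1,3] uncovered → point at 3; [5,6] uncovered → point at 6; [8,9] uncovered → point at 9; [15,17] uncovered → point at 17; [24,25] uncovered → point at 25.
Points: 3, 6, 9, 17, 25 (5 total).

9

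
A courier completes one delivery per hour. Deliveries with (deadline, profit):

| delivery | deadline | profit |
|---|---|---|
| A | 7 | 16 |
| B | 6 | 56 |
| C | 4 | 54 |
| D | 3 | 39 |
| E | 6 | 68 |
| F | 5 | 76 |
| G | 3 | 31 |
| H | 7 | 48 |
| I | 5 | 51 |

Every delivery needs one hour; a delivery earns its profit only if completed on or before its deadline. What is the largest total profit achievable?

Take jobs in profit order; each goes to the latest open slot no later than its deadline.
By profit: F(d5,76), E(d6,68), B(d6,56), C(d4,54), I(d5,51), H(d7,48), D(d3,39), G(d3,31), A(d7,16)
F→slot 5; E→slot 6; B→slot 4; C→slot 3; I→slot 2; H→slot 7; D→slot 1; G skipped; A skipped.
Profit = 39 + 51 + 54 + 56 + 76 + 68 + 48 = 392

392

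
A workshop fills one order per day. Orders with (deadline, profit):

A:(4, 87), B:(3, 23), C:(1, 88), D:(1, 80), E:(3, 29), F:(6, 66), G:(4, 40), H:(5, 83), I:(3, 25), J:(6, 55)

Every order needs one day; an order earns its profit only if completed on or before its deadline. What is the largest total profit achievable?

By profit: C(d1,88), A(d4,87), H(d5,83), D(d1,80), F(d6,66), J(d6,55), G(d4,40), E(d3,29), I(d3,25), B(d3,23)
C→slot 1; A→slot 4; H→slot 5; D skipped; F→slot 6; J→slot 3; G→slot 2; E skipped; I skipped; B skipped.
Profit = 88 + 40 + 55 + 87 + 83 + 66 = 419

419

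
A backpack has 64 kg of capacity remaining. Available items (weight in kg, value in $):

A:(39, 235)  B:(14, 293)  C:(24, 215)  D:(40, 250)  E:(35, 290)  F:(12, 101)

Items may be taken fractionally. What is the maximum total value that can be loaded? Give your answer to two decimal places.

Order: B (293/14=20.93) > C (215/24=8.96) > F (101/12=8.42) > E (290/35=8.29) > D (250/40=6.25) > A (235/39=6.03)
Fill: take B (14 @ 293) → take C (24 @ 215) → take F (12 @ 101) → take 14/35 of E → 116.00; 64/64 used.
Total value = 725.00

725.00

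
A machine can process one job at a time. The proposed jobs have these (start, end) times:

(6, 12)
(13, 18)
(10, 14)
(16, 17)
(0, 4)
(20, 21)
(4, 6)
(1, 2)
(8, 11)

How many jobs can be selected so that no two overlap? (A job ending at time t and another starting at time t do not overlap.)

5

Order by finish time; keep every interval that doesn't clash with the previous kept one.
Sorted by end: (1,2)  (0,4)  (4,6)  (8,11)  (6,12)  (10,14)  (16,17)  (13,18)  (20,21)
take (1,2); take (4,6); take (8,11); take (16,17); take (20,21).
Selected 5 jobs.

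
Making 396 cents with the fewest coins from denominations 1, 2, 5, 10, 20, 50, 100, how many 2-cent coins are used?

Greedy: take as many of the largest coin as possible, then repeat with the remainder.
396 = 3×100 + 1×50 + 2×20 + 1×5 + 1×1
Count of 2: 0

0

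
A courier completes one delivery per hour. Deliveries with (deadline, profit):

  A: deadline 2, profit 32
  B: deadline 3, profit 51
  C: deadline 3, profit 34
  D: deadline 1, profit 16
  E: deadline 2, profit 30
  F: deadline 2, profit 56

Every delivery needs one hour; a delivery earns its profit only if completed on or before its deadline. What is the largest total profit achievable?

141

Take jobs in profit order; each goes to the latest open slot no later than its deadline.
Profit order: F=56 B=51 C=34 A=32 E=30 D=16
Assign: F→slot 2, B→slot 3, C→slot 1, A skipped, E skipped, D skipped.
Slots: [1:C] [2:F] [3:B]
Profit = 34 + 56 + 51 = 141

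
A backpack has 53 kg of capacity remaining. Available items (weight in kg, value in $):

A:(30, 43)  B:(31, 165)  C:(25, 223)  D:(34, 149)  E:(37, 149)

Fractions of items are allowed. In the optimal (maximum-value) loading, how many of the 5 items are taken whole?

Sort by value per unit weight and fill in that order.
Ratios (sorted): C 8.92, B 5.32, D 4.38, E 4.03, A 1.43
take C (25 @ 223); take 28/31 of B → 149.03. Capacity used 53/53.
1 item(s) taken whole; one partial (take 28/31 of B).

1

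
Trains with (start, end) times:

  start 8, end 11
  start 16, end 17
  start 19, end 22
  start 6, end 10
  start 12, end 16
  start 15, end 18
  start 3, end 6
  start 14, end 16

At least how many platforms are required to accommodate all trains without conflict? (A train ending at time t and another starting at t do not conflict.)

Count concurrent intervals with a sweep; the peak is the room count.
Events (time:±→running): 3:+→1 6:-→0 6:+→1 8:+→2 10:-→1 11:-→0 12:+→1 14:+→2 15:+→3 … peak 3.

3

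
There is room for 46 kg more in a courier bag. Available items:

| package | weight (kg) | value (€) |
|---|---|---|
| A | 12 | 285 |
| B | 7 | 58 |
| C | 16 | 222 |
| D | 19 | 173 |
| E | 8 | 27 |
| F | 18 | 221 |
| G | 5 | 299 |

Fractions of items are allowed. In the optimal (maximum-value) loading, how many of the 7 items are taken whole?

3

Sort by value per unit weight and fill in that order.
Ratios (sorted): G 59.80, A 23.75, C 13.88, F 12.28, D 9.11, B 8.29, E 3.38
take G (5 @ 299); take A (12 @ 285); take C (16 @ 222); take 13/18 of F → 159.61. Capacity used 46/46.
3 item(s) taken whole; one partial (take 13/18 of F).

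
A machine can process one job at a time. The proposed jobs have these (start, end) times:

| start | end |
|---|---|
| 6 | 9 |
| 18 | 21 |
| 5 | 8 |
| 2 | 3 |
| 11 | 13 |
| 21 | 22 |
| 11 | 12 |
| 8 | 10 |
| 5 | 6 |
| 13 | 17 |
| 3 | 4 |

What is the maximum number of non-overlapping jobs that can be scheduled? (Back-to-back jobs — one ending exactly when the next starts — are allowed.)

8

By end time: (2,3), (3,4), (5,6), (5,8), (6,9), (8,10), (11,12), (11,13), (13,17), (18,21), (21,22).
Pick (2,3); next start ≥ 3 → (3,4); next start ≥ 4 → (5,6); next start ≥ 6 → (6,9); next start ≥ 9 → (11,12); next start ≥ 12 → (13,17); next start ≥ 17 → (18,21); next start ≥ 21 → (21,22).
Selected 8 jobs.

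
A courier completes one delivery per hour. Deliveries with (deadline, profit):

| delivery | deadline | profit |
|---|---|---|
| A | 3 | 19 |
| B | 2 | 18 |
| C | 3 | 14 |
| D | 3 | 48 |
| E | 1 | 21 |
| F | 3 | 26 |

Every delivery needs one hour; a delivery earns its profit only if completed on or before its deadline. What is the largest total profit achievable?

95

Sort by profit descending; place each in the latest free slot ≤ its deadline.
By profit: D(d3,48), F(d3,26), E(d1,21), A(d3,19), B(d2,18), C(d3,14)
D→slot 3; F→slot 2; E→slot 1; A skipped; B skipped; C skipped.
Profit = 21 + 26 + 48 = 95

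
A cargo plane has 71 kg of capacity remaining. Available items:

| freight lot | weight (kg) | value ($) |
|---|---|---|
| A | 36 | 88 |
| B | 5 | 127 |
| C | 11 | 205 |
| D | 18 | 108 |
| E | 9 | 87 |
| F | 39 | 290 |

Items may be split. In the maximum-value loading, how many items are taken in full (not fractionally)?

Order: B (127/5=25.40) > C (205/11=18.64) > E (87/9=9.67) > F (290/39=7.44) > D (108/18=6.00) > A (88/36=2.44)
Fill: take B (5 @ 127) → take C (11 @ 205) → take E (9 @ 87) → take F (39 @ 290) → take 7/18 of D → 42.00; 71/71 used.
4 item(s) taken whole; one partial (take 7/18 of D).

4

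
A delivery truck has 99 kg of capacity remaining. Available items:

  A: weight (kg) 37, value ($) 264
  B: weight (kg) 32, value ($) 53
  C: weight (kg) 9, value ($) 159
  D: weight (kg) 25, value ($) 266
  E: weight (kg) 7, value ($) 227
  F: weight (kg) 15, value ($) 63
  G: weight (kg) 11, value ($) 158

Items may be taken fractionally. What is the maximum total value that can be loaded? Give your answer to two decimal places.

Ratios (sorted): E 32.43, C 17.67, G 14.36, D 10.64, A 7.14, F 4.20, B 1.66
take E (7 @ 227); take C (9 @ 159); take G (11 @ 158); take D (25 @ 266); take A (37 @ 264); take 10/15 of F → 42.00. Capacity used 99/99.
Total value = 1116.00

1116.00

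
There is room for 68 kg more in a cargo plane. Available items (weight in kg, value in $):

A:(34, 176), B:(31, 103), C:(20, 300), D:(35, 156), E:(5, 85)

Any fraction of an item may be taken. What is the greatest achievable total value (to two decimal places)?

601.11

Ratios (sorted): E 17.00, C 15.00, A 5.18, D 4.46, B 3.32
take E (5 @ 85); take C (20 @ 300); take A (34 @ 176); take 9/35 of D → 40.11. Capacity used 68/68.
Total value = 601.11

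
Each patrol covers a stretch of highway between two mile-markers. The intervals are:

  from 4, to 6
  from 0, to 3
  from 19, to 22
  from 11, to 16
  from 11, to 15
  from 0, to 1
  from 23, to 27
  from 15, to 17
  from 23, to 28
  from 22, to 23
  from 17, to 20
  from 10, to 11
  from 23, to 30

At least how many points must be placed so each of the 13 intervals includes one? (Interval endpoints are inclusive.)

Sort by right endpoint; whenever an interval is uncovered, place a point at its right end.
Sorted: [0,1] [0,3] [4,6] [10,11] [11,15] [11,16] [15,17] [17,20] [19,22] [22,23] [23,27] [23,28] [23,30]
{[0,1],[0,3]} hit by 1; {[4,6]} hit by 6; {[10,11],[11,15],[11,16]} hit by 11; {[15,17],[17,20]} hit by 17; {[19,22],[22,23]} hit by 22; {[23,27],[23,28],[23,30]} hit by 27.
Points: 1, 6, 11, 17, 22, 27 (6 total).

6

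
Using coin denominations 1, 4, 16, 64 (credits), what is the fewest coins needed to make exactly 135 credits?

Use the largest denomination that fits, subtract, and repeat.
135 = 2×64 + 1×4 + 3×1
Total coins = 2 + 1 + 3 = 6

6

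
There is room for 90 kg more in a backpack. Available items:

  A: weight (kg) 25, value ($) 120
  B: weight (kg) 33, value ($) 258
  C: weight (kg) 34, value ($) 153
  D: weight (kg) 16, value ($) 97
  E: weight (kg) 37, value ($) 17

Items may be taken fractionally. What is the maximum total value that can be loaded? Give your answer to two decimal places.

Order: B (258/33=7.82) > D (97/16=6.06) > A (120/25=4.80) > C (153/34=4.50) > E (17/37=0.46)
Fill: take B (33 @ 258) → take D (16 @ 97) → take A (25 @ 120) → take 16/34 of C → 72.00; 90/90 used.
Total value = 547.00

547.00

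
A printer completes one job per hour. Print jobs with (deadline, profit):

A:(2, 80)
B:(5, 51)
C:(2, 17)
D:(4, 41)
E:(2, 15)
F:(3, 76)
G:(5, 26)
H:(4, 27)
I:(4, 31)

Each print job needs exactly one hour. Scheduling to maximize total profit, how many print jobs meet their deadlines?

Take jobs in profit order; each goes to the latest open slot no later than its deadline.
By profit: A(d2,80), F(d3,76), B(d5,51), D(d4,41), I(d4,31), H(d4,27), G(d5,26), C(d2,17), E(d2,15)
A→slot 2; F→slot 3; B→slot 5; D→slot 4; I→slot 1; H skipped; G skipped; C skipped; E skipped.
5 of 9 scheduled.

5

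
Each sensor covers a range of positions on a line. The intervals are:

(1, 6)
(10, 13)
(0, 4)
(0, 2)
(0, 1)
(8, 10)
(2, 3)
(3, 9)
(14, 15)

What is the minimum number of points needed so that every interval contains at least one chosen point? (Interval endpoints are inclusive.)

Process intervals by earliest right end; each time one isn't hit yet, stab at its right endpoint.
Sorted: [0,1] [0,2] [2,3] [0,4] [1,6] [3,9] [8,10] [10,13] [14,15]
{[0,1],[0,2]} hit by 1; {[2,3],[0,4],[1,6],[3,9]} hit by 3; {[8,10],[10,13]} hit by 10; {[14,15]} hit by 15.
Points: 1, 3, 10, 15 (4 total).

4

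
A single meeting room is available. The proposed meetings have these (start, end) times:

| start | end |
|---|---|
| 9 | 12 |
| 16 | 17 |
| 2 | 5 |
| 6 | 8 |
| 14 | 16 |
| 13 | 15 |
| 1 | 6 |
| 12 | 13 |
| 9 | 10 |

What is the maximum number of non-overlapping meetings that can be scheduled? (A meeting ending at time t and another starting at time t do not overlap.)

6

Greedy by earliest finish: after sorting by end time, pick each interval compatible with the last pick.
By end time: (2,5), (1,6), (6,8), (9,10), (9,12), (12,13), (13,15), (14,16), (16,17).
Pick (2,5); next start ≥ 5 → (6,8); next start ≥ 8 → (9,10); next start ≥ 10 → (12,13); next start ≥ 13 → (13,15); next start ≥ 15 → (16,17).
Selected 6 meetings.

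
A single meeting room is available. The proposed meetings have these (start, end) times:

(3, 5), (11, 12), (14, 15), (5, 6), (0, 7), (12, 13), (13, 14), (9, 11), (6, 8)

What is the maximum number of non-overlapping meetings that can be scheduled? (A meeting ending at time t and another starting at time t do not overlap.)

8

Greedy by earliest finish: after sorting by end time, pick each interval compatible with the last pick.
Sorted by end: (3,5)  (5,6)  (0,7)  (6,8)  (9,11)  (11,12)  (12,13)  (13,14)  (14,15)
take (3,5); take (5,6); take (6,8); take (9,11); take (11,12); take (12,13); take (13,14); take (14,15).
Selected 8 meetings.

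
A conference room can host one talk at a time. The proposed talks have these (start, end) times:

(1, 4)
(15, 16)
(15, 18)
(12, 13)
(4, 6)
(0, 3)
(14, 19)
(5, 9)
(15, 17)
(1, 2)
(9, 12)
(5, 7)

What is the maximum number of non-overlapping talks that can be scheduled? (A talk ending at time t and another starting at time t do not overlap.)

5

Sorted by end: (1,2)  (0,3)  (1,4)  (4,6)  (5,7)  (5,9)  (9,12)  (12,13)  (15,16)  (15,17)  (15,18)  (14,19)
take (1,2); take (4,6); take (9,12); take (12,13); take (15,16); skip (14,19).
Selected 5 talks.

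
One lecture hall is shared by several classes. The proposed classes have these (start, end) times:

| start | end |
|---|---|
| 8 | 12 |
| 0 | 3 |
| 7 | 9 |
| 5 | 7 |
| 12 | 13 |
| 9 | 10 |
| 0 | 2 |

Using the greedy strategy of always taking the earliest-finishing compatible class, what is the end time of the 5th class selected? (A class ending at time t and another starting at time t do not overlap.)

Greedy by earliest finish: after sorting by end time, pick each interval compatible with the last pick.
Sorted by end: (0,2)  (0,3)  (5,7)  (7,9)  (9,10)  (8,12)  (12,13)
take (0,2); skip (0,3); take (5,7); take (7,9); take (9,10); take (12,13).
Selected: (0,2) (5,7) (7,9) (9,10) (12,13)

13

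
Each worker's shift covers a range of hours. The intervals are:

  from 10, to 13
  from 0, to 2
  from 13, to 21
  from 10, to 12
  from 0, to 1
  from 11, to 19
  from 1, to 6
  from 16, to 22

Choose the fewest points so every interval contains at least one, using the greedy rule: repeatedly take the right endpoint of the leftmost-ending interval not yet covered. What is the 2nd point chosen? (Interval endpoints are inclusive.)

12

By right end: [0,1]  [0,2]  [1,6]  [10,12]  [10,13]  [11,19]  [13,21]  [16,22]
[0,1] uncovered → point at 1; [10,12] uncovered → point at 12; [13,21] uncovered → point at 21.
Points: 1, 12, 21 (3 total).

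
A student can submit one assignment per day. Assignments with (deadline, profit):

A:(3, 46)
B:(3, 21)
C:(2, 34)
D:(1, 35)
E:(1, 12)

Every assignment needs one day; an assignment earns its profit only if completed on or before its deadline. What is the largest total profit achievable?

Take jobs in profit order; each goes to the latest open slot no later than its deadline.
By profit: A(d3,46), D(d1,35), C(d2,34), B(d3,21), E(d1,12)
A→slot 3; D→slot 1; C→slot 2; B skipped; E skipped.
Profit = 35 + 34 + 46 = 115

115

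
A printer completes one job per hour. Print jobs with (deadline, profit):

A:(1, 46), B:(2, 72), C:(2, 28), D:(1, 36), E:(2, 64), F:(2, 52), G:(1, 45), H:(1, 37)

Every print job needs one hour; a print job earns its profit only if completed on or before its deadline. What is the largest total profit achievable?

Sort by profit descending; place each in the latest free slot ≤ its deadline.
By profit: B(d2,72), E(d2,64), F(d2,52), A(d1,46), G(d1,45), H(d1,37), D(d1,36), C(d2,28)
B→slot 2; E→slot 1; F skipped; A skipped; G skipped; H skipped; D skipped; C skipped.
Profit = 64 + 72 = 136

136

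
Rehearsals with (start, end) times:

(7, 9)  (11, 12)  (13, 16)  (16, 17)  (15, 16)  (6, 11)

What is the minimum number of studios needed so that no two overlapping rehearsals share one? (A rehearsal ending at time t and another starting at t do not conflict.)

Events (time:±→running): 6:+→1 7:+→2 … peak 2.

2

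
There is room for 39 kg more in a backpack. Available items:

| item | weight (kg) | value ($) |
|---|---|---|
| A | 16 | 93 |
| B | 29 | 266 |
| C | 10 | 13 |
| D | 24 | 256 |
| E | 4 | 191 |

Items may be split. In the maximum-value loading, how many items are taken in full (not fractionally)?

2

Order: E (191/4=47.75) > D (256/24=10.67) > B (266/29=9.17) > A (93/16=5.81) > C (13/10=1.30)
Fill: take E (4 @ 191) → take D (24 @ 256) → take 11/29 of B → 100.90; 39/39 used.
2 item(s) taken whole; one partial (take 11/29 of B).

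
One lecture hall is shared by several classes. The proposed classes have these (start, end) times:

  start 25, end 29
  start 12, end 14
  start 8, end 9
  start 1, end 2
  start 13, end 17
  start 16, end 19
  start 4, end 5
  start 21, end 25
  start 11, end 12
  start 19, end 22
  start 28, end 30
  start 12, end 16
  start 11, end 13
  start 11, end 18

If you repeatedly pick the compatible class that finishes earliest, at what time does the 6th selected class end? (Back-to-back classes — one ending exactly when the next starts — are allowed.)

19

Sort by end time and greedily take each interval whose start is ≥ the last chosen end.
Sorted by end: (1,2)  (4,5)  (8,9)  (11,12)  (11,13)  (12,14)  (12,16)  (13,17)  (11,18)  (16,19)  (19,22)  (21,25)  (25,29)  (28,30)
take (1,2); take (4,5); take (8,9); take (11,12); take (12,14); skip (13,17); take (16,19); take (19,22); take (25,29).
Selected: (1,2) (4,5) (8,9) (11,12) (12,14) (16,19) (19,22) (25,29)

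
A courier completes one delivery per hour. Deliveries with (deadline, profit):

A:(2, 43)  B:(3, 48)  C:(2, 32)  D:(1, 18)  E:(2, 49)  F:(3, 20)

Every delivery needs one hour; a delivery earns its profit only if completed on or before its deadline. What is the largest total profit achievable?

Take jobs in profit order; each goes to the latest open slot no later than its deadline.
Profit order: E=49 B=48 A=43 C=32 F=20 D=18
Assign: E→slot 2, B→slot 3, A→slot 1, C skipped, F skipped, D skipped.
Slots: [1:A] [2:E] [3:B]
Profit = 43 + 49 + 48 = 140

140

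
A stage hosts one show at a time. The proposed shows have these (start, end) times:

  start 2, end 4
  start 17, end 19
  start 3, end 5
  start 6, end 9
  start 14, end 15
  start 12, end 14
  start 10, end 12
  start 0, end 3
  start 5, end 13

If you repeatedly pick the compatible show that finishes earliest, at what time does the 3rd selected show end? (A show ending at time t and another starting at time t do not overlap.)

9

Order by finish time; keep every interval that doesn't clash with the previous kept one.
By end time: (0,3), (2,4), (3,5), (6,9), (10,12), (5,13), (12,14), (14,15), (17,19).
Pick (0,3); next start ≥ 3 → (3,5); next start ≥ 5 → (6,9); next start ≥ 9 → (10,12); next start ≥ 12 → (12,14); next start ≥ 14 → (14,15); next start ≥ 15 → (17,19).
Selected: (0,3) (3,5) (6,9) (10,12) (12,14) (14,15) (17,19)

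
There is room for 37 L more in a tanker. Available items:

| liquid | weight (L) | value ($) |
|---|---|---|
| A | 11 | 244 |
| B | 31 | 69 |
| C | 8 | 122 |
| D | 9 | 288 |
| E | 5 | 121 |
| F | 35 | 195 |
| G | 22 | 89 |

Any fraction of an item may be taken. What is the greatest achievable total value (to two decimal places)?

Order: D (288/9=32.00) > E (121/5=24.20) > A (244/11=22.18) > C (122/8=15.25) > F (195/35=5.57) > G (89/22=4.05) > B (69/31=2.23)
Fill: take D (9 @ 288) → take E (5 @ 121) → take A (11 @ 244) → take C (8 @ 122) → take 4/35 of F → 22.29; 37/37 used.
Total value = 797.29

797.29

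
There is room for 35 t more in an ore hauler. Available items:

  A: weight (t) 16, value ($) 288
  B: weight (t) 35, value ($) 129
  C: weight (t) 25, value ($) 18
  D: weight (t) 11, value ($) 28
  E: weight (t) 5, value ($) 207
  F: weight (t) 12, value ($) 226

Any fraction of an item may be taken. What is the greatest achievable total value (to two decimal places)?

728.37

Greedy by value/weight ratio, highest first.
Ratios (sorted): E 41.40, F 18.83, A 18.00, B 3.69, D 2.55, C 0.72
take E (5 @ 207); take F (12 @ 226); take A (16 @ 288); take 2/35 of B → 7.37. Capacity used 35/35.
Total value = 728.37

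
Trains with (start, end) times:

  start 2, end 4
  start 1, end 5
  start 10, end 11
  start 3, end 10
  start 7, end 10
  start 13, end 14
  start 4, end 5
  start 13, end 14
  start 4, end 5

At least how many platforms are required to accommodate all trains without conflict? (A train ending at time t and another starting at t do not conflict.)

4

Count concurrent intervals with a sweep; the peak is the room count.
Events (time:±→running): 1:+→1 2:+→2 3:+→3 4:-→2 4:+→3 4:+→4 … peak 4.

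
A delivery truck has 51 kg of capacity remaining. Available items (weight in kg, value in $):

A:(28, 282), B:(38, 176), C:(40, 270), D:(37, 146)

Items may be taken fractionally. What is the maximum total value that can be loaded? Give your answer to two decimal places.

Greedy by value/weight ratio, highest first.
Order: A (282/28=10.07) > C (270/40=6.75) > B (176/38=4.63) > D (146/37=3.95)
Fill: take A (28 @ 282) → take 23/40 of C → 155.25; 51/51 used.
Total value = 437.25

437.25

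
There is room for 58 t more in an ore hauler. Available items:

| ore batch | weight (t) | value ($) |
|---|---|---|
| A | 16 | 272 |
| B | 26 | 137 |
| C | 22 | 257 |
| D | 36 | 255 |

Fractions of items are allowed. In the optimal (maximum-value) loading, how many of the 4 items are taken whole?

2

Ratios (sorted): A 17.00, C 11.68, D 7.08, B 5.27
take A (16 @ 272); take C (22 @ 257); take 20/36 of D → 141.67. Capacity used 58/58.
2 item(s) taken whole; one partial (take 20/36 of D).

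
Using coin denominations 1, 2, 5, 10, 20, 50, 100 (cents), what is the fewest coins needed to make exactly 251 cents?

4

251 − 2×100→51 − 1×50→1 − 1×1→0
Total coins = 2 + 1 + 1 = 4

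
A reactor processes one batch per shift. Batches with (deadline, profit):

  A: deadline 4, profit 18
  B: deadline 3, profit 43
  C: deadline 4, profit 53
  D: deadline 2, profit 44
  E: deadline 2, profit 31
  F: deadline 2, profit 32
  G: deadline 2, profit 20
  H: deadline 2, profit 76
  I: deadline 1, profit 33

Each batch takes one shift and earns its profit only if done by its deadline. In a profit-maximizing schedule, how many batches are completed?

4

Profit order: H=76 C=53 D=44 B=43 I=33 F=32 E=31 G=20 A=18
Assign: H→slot 2, C→slot 4, D→slot 1, B→slot 3, I skipped, F skipped, E skipped, G skipped, A skipped.
Slots: [1:D] [2:H] [3:B] [4:C]
4 of 9 scheduled.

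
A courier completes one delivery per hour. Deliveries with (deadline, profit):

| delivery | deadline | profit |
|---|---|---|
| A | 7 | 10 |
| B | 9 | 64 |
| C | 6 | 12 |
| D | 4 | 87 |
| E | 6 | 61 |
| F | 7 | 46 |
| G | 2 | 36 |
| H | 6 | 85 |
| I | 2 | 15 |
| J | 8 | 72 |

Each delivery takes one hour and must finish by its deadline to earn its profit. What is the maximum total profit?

Sort by profit descending; place each in the latest free slot ≤ its deadline.
Profit order: D=87 H=85 J=72 B=64 E=61 F=46 G=36 I=15 C=12 A=10
Assign: D→slot 4, H→slot 6, J→slot 8, B→slot 9, E→slot 5, F→slot 7, G→slot 2, I→slot 1, C→slot 3, A skipped.
Slots: [1:I] [2:G] [3:C] [4:D] [5:E] [6:H] [7:F] [8:J] [9:B]
Profit = 15 + 36 + 12 + 87 + 61 + 85 + 46 + 72 + 64 = 478

478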